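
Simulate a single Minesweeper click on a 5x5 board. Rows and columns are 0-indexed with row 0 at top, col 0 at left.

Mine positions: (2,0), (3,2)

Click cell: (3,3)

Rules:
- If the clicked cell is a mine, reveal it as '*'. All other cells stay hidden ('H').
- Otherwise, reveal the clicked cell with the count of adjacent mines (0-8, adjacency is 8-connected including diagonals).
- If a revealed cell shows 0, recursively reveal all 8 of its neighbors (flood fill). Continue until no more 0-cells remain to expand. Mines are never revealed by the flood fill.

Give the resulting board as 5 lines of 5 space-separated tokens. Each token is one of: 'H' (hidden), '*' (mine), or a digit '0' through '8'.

H H H H H
H H H H H
H H H H H
H H H 1 H
H H H H H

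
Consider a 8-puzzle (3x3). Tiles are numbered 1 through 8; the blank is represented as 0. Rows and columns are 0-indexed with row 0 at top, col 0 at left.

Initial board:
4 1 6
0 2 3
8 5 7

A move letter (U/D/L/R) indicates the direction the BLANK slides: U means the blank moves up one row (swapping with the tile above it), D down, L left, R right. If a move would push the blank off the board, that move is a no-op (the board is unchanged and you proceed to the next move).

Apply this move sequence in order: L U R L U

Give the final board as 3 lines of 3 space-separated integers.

Answer: 0 1 6
4 2 3
8 5 7

Derivation:
After move 1 (L):
4 1 6
0 2 3
8 5 7

After move 2 (U):
0 1 6
4 2 3
8 5 7

After move 3 (R):
1 0 6
4 2 3
8 5 7

After move 4 (L):
0 1 6
4 2 3
8 5 7

After move 5 (U):
0 1 6
4 2 3
8 5 7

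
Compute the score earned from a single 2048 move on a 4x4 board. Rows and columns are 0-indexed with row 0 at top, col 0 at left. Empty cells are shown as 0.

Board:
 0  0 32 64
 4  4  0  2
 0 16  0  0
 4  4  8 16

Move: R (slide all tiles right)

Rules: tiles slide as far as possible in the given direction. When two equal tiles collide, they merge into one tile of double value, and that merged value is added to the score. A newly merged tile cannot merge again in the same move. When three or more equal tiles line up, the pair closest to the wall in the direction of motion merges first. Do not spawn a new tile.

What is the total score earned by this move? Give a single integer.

Slide right:
row 0: [0, 0, 32, 64] -> [0, 0, 32, 64]  score +0 (running 0)
row 1: [4, 4, 0, 2] -> [0, 0, 8, 2]  score +8 (running 8)
row 2: [0, 16, 0, 0] -> [0, 0, 0, 16]  score +0 (running 8)
row 3: [4, 4, 8, 16] -> [0, 8, 8, 16]  score +8 (running 16)
Board after move:
 0  0 32 64
 0  0  8  2
 0  0  0 16
 0  8  8 16

Answer: 16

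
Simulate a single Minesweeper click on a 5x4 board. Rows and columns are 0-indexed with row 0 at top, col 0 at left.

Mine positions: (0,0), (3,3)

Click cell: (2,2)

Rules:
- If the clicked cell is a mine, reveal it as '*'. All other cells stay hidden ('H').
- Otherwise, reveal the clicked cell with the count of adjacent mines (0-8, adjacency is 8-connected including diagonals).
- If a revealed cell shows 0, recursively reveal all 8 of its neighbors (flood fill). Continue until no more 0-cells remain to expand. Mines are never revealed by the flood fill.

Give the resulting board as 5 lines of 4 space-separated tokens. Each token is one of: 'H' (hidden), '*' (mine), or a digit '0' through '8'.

H H H H
H H H H
H H 1 H
H H H H
H H H H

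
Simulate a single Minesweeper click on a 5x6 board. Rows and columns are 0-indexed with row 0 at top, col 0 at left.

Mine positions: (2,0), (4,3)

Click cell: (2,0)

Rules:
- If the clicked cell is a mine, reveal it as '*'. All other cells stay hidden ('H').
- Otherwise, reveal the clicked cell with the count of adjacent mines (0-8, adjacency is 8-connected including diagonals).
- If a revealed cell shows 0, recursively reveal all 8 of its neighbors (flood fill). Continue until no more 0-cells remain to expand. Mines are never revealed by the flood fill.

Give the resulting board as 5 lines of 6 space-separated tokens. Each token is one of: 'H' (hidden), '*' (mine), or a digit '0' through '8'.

H H H H H H
H H H H H H
* H H H H H
H H H H H H
H H H H H H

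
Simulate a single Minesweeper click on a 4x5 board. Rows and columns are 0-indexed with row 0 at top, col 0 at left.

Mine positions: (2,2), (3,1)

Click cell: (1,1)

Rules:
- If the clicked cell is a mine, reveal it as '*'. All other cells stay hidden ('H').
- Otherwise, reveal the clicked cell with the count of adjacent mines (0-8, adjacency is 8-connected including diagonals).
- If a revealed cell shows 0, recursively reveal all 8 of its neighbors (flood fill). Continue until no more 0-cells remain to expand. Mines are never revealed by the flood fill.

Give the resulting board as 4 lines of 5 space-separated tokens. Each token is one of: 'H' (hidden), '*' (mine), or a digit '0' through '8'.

H H H H H
H 1 H H H
H H H H H
H H H H H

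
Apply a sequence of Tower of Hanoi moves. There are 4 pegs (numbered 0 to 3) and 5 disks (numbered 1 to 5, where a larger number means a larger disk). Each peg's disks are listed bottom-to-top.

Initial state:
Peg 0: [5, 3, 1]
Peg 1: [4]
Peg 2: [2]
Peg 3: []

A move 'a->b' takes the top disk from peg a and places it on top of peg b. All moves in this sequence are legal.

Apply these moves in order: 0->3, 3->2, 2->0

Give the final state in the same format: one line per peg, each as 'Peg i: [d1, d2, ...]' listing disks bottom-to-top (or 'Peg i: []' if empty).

Answer: Peg 0: [5, 3, 1]
Peg 1: [4]
Peg 2: [2]
Peg 3: []

Derivation:
After move 1 (0->3):
Peg 0: [5, 3]
Peg 1: [4]
Peg 2: [2]
Peg 3: [1]

After move 2 (3->2):
Peg 0: [5, 3]
Peg 1: [4]
Peg 2: [2, 1]
Peg 3: []

After move 3 (2->0):
Peg 0: [5, 3, 1]
Peg 1: [4]
Peg 2: [2]
Peg 3: []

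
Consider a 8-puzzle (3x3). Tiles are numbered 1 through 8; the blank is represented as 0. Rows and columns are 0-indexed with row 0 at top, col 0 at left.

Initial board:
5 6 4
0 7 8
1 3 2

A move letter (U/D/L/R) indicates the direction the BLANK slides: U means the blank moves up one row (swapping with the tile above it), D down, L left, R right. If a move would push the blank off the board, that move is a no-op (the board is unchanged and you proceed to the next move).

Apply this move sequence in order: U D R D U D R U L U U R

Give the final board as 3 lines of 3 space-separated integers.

After move 1 (U):
0 6 4
5 7 8
1 3 2

After move 2 (D):
5 6 4
0 7 8
1 3 2

After move 3 (R):
5 6 4
7 0 8
1 3 2

After move 4 (D):
5 6 4
7 3 8
1 0 2

After move 5 (U):
5 6 4
7 0 8
1 3 2

After move 6 (D):
5 6 4
7 3 8
1 0 2

After move 7 (R):
5 6 4
7 3 8
1 2 0

After move 8 (U):
5 6 4
7 3 0
1 2 8

After move 9 (L):
5 6 4
7 0 3
1 2 8

After move 10 (U):
5 0 4
7 6 3
1 2 8

After move 11 (U):
5 0 4
7 6 3
1 2 8

After move 12 (R):
5 4 0
7 6 3
1 2 8

Answer: 5 4 0
7 6 3
1 2 8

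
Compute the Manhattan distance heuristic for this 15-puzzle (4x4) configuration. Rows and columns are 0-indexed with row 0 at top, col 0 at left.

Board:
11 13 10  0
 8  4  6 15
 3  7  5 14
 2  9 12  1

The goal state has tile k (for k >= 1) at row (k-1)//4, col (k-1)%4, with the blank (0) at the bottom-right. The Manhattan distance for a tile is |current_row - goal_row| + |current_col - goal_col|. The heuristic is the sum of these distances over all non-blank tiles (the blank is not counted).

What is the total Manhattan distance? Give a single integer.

Tile 11: at (0,0), goal (2,2), distance |0-2|+|0-2| = 4
Tile 13: at (0,1), goal (3,0), distance |0-3|+|1-0| = 4
Tile 10: at (0,2), goal (2,1), distance |0-2|+|2-1| = 3
Tile 8: at (1,0), goal (1,3), distance |1-1|+|0-3| = 3
Tile 4: at (1,1), goal (0,3), distance |1-0|+|1-3| = 3
Tile 6: at (1,2), goal (1,1), distance |1-1|+|2-1| = 1
Tile 15: at (1,3), goal (3,2), distance |1-3|+|3-2| = 3
Tile 3: at (2,0), goal (0,2), distance |2-0|+|0-2| = 4
Tile 7: at (2,1), goal (1,2), distance |2-1|+|1-2| = 2
Tile 5: at (2,2), goal (1,0), distance |2-1|+|2-0| = 3
Tile 14: at (2,3), goal (3,1), distance |2-3|+|3-1| = 3
Tile 2: at (3,0), goal (0,1), distance |3-0|+|0-1| = 4
Tile 9: at (3,1), goal (2,0), distance |3-2|+|1-0| = 2
Tile 12: at (3,2), goal (2,3), distance |3-2|+|2-3| = 2
Tile 1: at (3,3), goal (0,0), distance |3-0|+|3-0| = 6
Sum: 4 + 4 + 3 + 3 + 3 + 1 + 3 + 4 + 2 + 3 + 3 + 4 + 2 + 2 + 6 = 47

Answer: 47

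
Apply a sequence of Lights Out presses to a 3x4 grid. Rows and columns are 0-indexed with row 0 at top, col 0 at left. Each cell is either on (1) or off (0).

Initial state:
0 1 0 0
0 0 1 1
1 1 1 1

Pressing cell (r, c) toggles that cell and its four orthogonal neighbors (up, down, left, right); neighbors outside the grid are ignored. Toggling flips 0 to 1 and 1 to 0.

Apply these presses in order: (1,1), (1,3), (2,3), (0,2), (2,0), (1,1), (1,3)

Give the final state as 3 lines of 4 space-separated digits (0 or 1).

After press 1 at (1,1):
0 0 0 0
1 1 0 1
1 0 1 1

After press 2 at (1,3):
0 0 0 1
1 1 1 0
1 0 1 0

After press 3 at (2,3):
0 0 0 1
1 1 1 1
1 0 0 1

After press 4 at (0,2):
0 1 1 0
1 1 0 1
1 0 0 1

After press 5 at (2,0):
0 1 1 0
0 1 0 1
0 1 0 1

After press 6 at (1,1):
0 0 1 0
1 0 1 1
0 0 0 1

After press 7 at (1,3):
0 0 1 1
1 0 0 0
0 0 0 0

Answer: 0 0 1 1
1 0 0 0
0 0 0 0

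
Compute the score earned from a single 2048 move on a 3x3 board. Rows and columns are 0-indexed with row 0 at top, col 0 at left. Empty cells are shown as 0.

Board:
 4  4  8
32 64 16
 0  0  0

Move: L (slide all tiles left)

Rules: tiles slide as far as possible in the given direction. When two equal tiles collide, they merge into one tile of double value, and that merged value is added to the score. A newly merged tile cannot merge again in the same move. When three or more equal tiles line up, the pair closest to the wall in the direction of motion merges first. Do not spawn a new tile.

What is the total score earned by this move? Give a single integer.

Slide left:
row 0: [4, 4, 8] -> [8, 8, 0]  score +8 (running 8)
row 1: [32, 64, 16] -> [32, 64, 16]  score +0 (running 8)
row 2: [0, 0, 0] -> [0, 0, 0]  score +0 (running 8)
Board after move:
 8  8  0
32 64 16
 0  0  0

Answer: 8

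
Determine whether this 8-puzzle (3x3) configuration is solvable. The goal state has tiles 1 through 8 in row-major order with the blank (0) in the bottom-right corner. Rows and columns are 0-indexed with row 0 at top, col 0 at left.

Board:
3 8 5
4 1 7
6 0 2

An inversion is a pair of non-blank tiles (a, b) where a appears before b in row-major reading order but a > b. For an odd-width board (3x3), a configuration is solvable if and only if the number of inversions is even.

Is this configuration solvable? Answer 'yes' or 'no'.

Inversions (pairs i<j in row-major order where tile[i] > tile[j] > 0): 16
16 is even, so the puzzle is solvable.

Answer: yes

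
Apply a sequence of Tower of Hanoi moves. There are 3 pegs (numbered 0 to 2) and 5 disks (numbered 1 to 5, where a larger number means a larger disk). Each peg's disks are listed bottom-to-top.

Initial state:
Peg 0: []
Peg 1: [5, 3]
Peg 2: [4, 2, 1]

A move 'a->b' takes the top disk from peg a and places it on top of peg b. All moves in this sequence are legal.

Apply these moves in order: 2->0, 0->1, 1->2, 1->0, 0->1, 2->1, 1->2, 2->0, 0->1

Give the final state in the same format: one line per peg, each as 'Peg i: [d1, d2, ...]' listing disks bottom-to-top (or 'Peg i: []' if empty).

After move 1 (2->0):
Peg 0: [1]
Peg 1: [5, 3]
Peg 2: [4, 2]

After move 2 (0->1):
Peg 0: []
Peg 1: [5, 3, 1]
Peg 2: [4, 2]

After move 3 (1->2):
Peg 0: []
Peg 1: [5, 3]
Peg 2: [4, 2, 1]

After move 4 (1->0):
Peg 0: [3]
Peg 1: [5]
Peg 2: [4, 2, 1]

After move 5 (0->1):
Peg 0: []
Peg 1: [5, 3]
Peg 2: [4, 2, 1]

After move 6 (2->1):
Peg 0: []
Peg 1: [5, 3, 1]
Peg 2: [4, 2]

After move 7 (1->2):
Peg 0: []
Peg 1: [5, 3]
Peg 2: [4, 2, 1]

After move 8 (2->0):
Peg 0: [1]
Peg 1: [5, 3]
Peg 2: [4, 2]

After move 9 (0->1):
Peg 0: []
Peg 1: [5, 3, 1]
Peg 2: [4, 2]

Answer: Peg 0: []
Peg 1: [5, 3, 1]
Peg 2: [4, 2]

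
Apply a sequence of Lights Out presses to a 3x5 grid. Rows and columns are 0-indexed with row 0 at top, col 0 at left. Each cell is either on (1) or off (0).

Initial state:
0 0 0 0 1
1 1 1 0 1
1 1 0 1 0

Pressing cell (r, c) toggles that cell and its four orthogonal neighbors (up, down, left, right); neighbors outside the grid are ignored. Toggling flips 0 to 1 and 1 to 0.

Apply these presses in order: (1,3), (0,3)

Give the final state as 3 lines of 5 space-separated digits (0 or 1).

Answer: 0 0 1 0 0
1 1 0 0 0
1 1 0 0 0

Derivation:
After press 1 at (1,3):
0 0 0 1 1
1 1 0 1 0
1 1 0 0 0

After press 2 at (0,3):
0 0 1 0 0
1 1 0 0 0
1 1 0 0 0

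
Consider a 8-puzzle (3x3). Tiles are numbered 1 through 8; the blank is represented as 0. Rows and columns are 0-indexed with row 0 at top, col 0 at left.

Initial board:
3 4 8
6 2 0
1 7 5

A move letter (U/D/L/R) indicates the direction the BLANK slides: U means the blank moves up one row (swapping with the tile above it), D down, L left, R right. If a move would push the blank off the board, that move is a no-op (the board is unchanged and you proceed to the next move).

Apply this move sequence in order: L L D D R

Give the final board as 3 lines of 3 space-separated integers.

After move 1 (L):
3 4 8
6 0 2
1 7 5

After move 2 (L):
3 4 8
0 6 2
1 7 5

After move 3 (D):
3 4 8
1 6 2
0 7 5

After move 4 (D):
3 4 8
1 6 2
0 7 5

After move 5 (R):
3 4 8
1 6 2
7 0 5

Answer: 3 4 8
1 6 2
7 0 5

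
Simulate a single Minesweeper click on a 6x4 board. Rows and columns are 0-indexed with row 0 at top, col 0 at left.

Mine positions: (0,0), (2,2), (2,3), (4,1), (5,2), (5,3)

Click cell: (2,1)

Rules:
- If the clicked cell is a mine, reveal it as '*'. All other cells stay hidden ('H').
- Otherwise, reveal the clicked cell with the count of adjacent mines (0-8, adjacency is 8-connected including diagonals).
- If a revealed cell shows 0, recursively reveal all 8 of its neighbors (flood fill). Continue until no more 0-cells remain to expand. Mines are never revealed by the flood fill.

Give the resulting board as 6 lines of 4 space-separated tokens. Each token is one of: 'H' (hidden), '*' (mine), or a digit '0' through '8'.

H H H H
H H H H
H 1 H H
H H H H
H H H H
H H H H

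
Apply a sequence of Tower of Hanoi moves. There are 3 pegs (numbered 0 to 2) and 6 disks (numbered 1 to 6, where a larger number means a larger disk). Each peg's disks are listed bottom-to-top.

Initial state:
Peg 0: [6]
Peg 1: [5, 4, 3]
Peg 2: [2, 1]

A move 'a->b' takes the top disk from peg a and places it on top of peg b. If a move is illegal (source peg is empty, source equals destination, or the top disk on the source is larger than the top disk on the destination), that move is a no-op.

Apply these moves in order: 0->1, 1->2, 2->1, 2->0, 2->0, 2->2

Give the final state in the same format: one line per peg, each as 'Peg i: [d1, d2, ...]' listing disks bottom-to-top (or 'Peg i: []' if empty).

Answer: Peg 0: [6, 2]
Peg 1: [5, 4, 3, 1]
Peg 2: []

Derivation:
After move 1 (0->1):
Peg 0: [6]
Peg 1: [5, 4, 3]
Peg 2: [2, 1]

After move 2 (1->2):
Peg 0: [6]
Peg 1: [5, 4, 3]
Peg 2: [2, 1]

After move 3 (2->1):
Peg 0: [6]
Peg 1: [5, 4, 3, 1]
Peg 2: [2]

After move 4 (2->0):
Peg 0: [6, 2]
Peg 1: [5, 4, 3, 1]
Peg 2: []

After move 5 (2->0):
Peg 0: [6, 2]
Peg 1: [5, 4, 3, 1]
Peg 2: []

After move 6 (2->2):
Peg 0: [6, 2]
Peg 1: [5, 4, 3, 1]
Peg 2: []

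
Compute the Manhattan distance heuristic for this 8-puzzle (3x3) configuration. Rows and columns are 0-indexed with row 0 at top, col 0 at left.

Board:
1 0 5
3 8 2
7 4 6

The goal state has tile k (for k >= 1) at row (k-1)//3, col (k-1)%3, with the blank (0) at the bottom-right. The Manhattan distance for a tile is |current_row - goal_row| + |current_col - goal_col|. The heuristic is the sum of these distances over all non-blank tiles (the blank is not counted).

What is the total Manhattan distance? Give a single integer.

Tile 1: (0,0)->(0,0) = 0
Tile 5: (0,2)->(1,1) = 2
Tile 3: (1,0)->(0,2) = 3
Tile 8: (1,1)->(2,1) = 1
Tile 2: (1,2)->(0,1) = 2
Tile 7: (2,0)->(2,0) = 0
Tile 4: (2,1)->(1,0) = 2
Tile 6: (2,2)->(1,2) = 1
Sum: 0 + 2 + 3 + 1 + 2 + 0 + 2 + 1 = 11

Answer: 11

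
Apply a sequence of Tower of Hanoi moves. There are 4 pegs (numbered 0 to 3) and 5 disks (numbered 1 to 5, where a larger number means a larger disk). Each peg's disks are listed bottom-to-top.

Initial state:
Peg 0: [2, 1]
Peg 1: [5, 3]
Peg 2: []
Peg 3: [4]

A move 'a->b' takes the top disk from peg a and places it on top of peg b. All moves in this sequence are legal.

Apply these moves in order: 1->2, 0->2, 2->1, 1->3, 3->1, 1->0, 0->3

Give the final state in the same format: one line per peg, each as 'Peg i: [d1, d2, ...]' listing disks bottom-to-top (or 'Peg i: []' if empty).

Answer: Peg 0: [2]
Peg 1: [5]
Peg 2: [3]
Peg 3: [4, 1]

Derivation:
After move 1 (1->2):
Peg 0: [2, 1]
Peg 1: [5]
Peg 2: [3]
Peg 3: [4]

After move 2 (0->2):
Peg 0: [2]
Peg 1: [5]
Peg 2: [3, 1]
Peg 3: [4]

After move 3 (2->1):
Peg 0: [2]
Peg 1: [5, 1]
Peg 2: [3]
Peg 3: [4]

After move 4 (1->3):
Peg 0: [2]
Peg 1: [5]
Peg 2: [3]
Peg 3: [4, 1]

After move 5 (3->1):
Peg 0: [2]
Peg 1: [5, 1]
Peg 2: [3]
Peg 3: [4]

After move 6 (1->0):
Peg 0: [2, 1]
Peg 1: [5]
Peg 2: [3]
Peg 3: [4]

After move 7 (0->3):
Peg 0: [2]
Peg 1: [5]
Peg 2: [3]
Peg 3: [4, 1]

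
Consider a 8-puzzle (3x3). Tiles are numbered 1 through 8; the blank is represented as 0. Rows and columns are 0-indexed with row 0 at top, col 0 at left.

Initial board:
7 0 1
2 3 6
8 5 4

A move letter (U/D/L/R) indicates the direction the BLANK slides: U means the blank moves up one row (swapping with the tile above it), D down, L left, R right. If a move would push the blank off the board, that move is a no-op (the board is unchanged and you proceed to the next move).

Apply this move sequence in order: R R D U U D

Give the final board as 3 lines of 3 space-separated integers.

Answer: 7 1 6
2 3 0
8 5 4

Derivation:
After move 1 (R):
7 1 0
2 3 6
8 5 4

After move 2 (R):
7 1 0
2 3 6
8 5 4

After move 3 (D):
7 1 6
2 3 0
8 5 4

After move 4 (U):
7 1 0
2 3 6
8 5 4

After move 5 (U):
7 1 0
2 3 6
8 5 4

After move 6 (D):
7 1 6
2 3 0
8 5 4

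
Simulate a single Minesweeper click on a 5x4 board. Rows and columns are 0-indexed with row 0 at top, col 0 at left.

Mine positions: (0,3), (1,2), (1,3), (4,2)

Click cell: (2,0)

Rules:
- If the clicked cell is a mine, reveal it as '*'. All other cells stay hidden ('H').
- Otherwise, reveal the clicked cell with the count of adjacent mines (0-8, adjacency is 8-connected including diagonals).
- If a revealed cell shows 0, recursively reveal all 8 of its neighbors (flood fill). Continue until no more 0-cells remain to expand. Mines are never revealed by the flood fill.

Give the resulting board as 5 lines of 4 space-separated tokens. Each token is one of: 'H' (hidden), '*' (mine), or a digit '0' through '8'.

0 1 H H
0 1 H H
0 1 H H
0 1 H H
0 1 H H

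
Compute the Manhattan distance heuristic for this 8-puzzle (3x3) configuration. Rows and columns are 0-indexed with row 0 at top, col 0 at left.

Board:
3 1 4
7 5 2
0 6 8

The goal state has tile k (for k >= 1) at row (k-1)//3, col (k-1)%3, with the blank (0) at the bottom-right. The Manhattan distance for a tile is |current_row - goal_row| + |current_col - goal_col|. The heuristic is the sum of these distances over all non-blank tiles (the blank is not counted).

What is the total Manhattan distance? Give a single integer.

Answer: 12

Derivation:
Tile 3: at (0,0), goal (0,2), distance |0-0|+|0-2| = 2
Tile 1: at (0,1), goal (0,0), distance |0-0|+|1-0| = 1
Tile 4: at (0,2), goal (1,0), distance |0-1|+|2-0| = 3
Tile 7: at (1,0), goal (2,0), distance |1-2|+|0-0| = 1
Tile 5: at (1,1), goal (1,1), distance |1-1|+|1-1| = 0
Tile 2: at (1,2), goal (0,1), distance |1-0|+|2-1| = 2
Tile 6: at (2,1), goal (1,2), distance |2-1|+|1-2| = 2
Tile 8: at (2,2), goal (2,1), distance |2-2|+|2-1| = 1
Sum: 2 + 1 + 3 + 1 + 0 + 2 + 2 + 1 = 12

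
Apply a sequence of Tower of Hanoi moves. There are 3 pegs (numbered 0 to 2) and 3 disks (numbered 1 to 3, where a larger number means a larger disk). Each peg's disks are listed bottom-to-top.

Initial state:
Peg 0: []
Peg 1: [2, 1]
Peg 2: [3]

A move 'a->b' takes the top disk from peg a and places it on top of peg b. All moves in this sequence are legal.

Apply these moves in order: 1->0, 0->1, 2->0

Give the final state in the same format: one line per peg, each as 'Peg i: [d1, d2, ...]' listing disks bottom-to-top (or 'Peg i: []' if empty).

After move 1 (1->0):
Peg 0: [1]
Peg 1: [2]
Peg 2: [3]

After move 2 (0->1):
Peg 0: []
Peg 1: [2, 1]
Peg 2: [3]

After move 3 (2->0):
Peg 0: [3]
Peg 1: [2, 1]
Peg 2: []

Answer: Peg 0: [3]
Peg 1: [2, 1]
Peg 2: []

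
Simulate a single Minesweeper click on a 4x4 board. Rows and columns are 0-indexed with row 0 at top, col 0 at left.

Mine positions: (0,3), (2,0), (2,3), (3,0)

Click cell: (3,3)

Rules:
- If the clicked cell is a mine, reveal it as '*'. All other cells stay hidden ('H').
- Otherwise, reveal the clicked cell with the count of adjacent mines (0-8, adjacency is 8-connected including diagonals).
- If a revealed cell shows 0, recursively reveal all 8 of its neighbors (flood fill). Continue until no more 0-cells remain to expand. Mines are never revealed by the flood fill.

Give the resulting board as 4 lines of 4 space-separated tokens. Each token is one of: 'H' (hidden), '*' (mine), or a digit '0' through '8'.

H H H H
H H H H
H H H H
H H H 1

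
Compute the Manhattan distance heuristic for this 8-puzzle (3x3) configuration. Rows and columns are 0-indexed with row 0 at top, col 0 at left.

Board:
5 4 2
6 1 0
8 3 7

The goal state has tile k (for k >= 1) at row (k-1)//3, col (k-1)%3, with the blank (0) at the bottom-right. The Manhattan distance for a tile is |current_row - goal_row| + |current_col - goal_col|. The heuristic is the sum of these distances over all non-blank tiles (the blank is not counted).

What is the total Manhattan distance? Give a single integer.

Tile 5: (0,0)->(1,1) = 2
Tile 4: (0,1)->(1,0) = 2
Tile 2: (0,2)->(0,1) = 1
Tile 6: (1,0)->(1,2) = 2
Tile 1: (1,1)->(0,0) = 2
Tile 8: (2,0)->(2,1) = 1
Tile 3: (2,1)->(0,2) = 3
Tile 7: (2,2)->(2,0) = 2
Sum: 2 + 2 + 1 + 2 + 2 + 1 + 3 + 2 = 15

Answer: 15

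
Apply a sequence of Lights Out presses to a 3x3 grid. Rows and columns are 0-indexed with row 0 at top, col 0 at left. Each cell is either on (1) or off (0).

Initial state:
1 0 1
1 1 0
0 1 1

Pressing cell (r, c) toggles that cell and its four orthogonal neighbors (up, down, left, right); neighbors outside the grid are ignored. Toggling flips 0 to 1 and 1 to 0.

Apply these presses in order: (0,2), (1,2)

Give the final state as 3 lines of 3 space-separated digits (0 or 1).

Answer: 1 1 1
1 0 0
0 1 0

Derivation:
After press 1 at (0,2):
1 1 0
1 1 1
0 1 1

After press 2 at (1,2):
1 1 1
1 0 0
0 1 0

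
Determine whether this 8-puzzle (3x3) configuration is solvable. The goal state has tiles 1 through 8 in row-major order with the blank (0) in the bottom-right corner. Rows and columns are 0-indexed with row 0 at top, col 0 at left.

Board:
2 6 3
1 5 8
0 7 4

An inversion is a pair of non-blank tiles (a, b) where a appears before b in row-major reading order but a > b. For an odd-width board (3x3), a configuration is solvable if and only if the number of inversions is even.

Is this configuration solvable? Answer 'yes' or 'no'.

Inversions (pairs i<j in row-major order where tile[i] > tile[j] > 0): 10
10 is even, so the puzzle is solvable.

Answer: yes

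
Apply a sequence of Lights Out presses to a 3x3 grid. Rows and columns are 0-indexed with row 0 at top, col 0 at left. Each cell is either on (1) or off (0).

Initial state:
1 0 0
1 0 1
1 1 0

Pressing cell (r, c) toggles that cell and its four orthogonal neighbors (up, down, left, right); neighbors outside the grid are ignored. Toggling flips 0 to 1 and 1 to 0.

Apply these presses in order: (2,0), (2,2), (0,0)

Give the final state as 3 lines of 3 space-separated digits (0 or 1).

After press 1 at (2,0):
1 0 0
0 0 1
0 0 0

After press 2 at (2,2):
1 0 0
0 0 0
0 1 1

After press 3 at (0,0):
0 1 0
1 0 0
0 1 1

Answer: 0 1 0
1 0 0
0 1 1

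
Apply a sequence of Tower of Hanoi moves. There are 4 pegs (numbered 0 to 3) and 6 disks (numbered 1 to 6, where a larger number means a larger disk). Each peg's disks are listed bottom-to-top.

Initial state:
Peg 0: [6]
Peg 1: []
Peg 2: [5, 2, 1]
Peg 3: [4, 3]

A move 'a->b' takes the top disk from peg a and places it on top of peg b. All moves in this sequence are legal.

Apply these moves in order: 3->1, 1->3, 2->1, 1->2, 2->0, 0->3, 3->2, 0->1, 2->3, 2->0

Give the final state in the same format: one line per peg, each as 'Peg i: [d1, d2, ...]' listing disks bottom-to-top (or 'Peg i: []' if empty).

After move 1 (3->1):
Peg 0: [6]
Peg 1: [3]
Peg 2: [5, 2, 1]
Peg 3: [4]

After move 2 (1->3):
Peg 0: [6]
Peg 1: []
Peg 2: [5, 2, 1]
Peg 3: [4, 3]

After move 3 (2->1):
Peg 0: [6]
Peg 1: [1]
Peg 2: [5, 2]
Peg 3: [4, 3]

After move 4 (1->2):
Peg 0: [6]
Peg 1: []
Peg 2: [5, 2, 1]
Peg 3: [4, 3]

After move 5 (2->0):
Peg 0: [6, 1]
Peg 1: []
Peg 2: [5, 2]
Peg 3: [4, 3]

After move 6 (0->3):
Peg 0: [6]
Peg 1: []
Peg 2: [5, 2]
Peg 3: [4, 3, 1]

After move 7 (3->2):
Peg 0: [6]
Peg 1: []
Peg 2: [5, 2, 1]
Peg 3: [4, 3]

After move 8 (0->1):
Peg 0: []
Peg 1: [6]
Peg 2: [5, 2, 1]
Peg 3: [4, 3]

After move 9 (2->3):
Peg 0: []
Peg 1: [6]
Peg 2: [5, 2]
Peg 3: [4, 3, 1]

After move 10 (2->0):
Peg 0: [2]
Peg 1: [6]
Peg 2: [5]
Peg 3: [4, 3, 1]

Answer: Peg 0: [2]
Peg 1: [6]
Peg 2: [5]
Peg 3: [4, 3, 1]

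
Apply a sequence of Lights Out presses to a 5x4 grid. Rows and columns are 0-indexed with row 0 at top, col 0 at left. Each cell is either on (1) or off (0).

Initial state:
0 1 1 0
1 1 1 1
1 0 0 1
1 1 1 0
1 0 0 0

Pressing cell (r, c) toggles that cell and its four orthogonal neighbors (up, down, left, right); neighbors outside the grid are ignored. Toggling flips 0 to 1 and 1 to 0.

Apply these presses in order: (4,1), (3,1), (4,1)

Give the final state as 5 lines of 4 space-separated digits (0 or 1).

Answer: 0 1 1 0
1 1 1 1
1 1 0 1
0 0 0 0
1 1 0 0

Derivation:
After press 1 at (4,1):
0 1 1 0
1 1 1 1
1 0 0 1
1 0 1 0
0 1 1 0

After press 2 at (3,1):
0 1 1 0
1 1 1 1
1 1 0 1
0 1 0 0
0 0 1 0

After press 3 at (4,1):
0 1 1 0
1 1 1 1
1 1 0 1
0 0 0 0
1 1 0 0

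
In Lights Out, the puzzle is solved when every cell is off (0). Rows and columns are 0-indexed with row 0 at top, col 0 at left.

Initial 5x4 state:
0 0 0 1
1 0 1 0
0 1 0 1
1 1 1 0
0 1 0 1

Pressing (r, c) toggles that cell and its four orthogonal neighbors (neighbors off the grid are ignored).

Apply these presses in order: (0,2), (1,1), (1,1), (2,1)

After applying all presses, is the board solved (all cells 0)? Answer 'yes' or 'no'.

Answer: no

Derivation:
After press 1 at (0,2):
0 1 1 0
1 0 0 0
0 1 0 1
1 1 1 0
0 1 0 1

After press 2 at (1,1):
0 0 1 0
0 1 1 0
0 0 0 1
1 1 1 0
0 1 0 1

After press 3 at (1,1):
0 1 1 0
1 0 0 0
0 1 0 1
1 1 1 0
0 1 0 1

After press 4 at (2,1):
0 1 1 0
1 1 0 0
1 0 1 1
1 0 1 0
0 1 0 1

Lights still on: 11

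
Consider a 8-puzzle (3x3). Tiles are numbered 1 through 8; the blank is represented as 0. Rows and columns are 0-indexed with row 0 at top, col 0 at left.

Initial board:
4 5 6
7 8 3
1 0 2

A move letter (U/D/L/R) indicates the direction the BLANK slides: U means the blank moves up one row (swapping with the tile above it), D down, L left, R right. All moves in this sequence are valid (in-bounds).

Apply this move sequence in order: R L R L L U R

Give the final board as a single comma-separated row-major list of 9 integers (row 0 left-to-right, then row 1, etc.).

Answer: 4, 5, 6, 8, 0, 3, 7, 1, 2

Derivation:
After move 1 (R):
4 5 6
7 8 3
1 2 0

After move 2 (L):
4 5 6
7 8 3
1 0 2

After move 3 (R):
4 5 6
7 8 3
1 2 0

After move 4 (L):
4 5 6
7 8 3
1 0 2

After move 5 (L):
4 5 6
7 8 3
0 1 2

After move 6 (U):
4 5 6
0 8 3
7 1 2

After move 7 (R):
4 5 6
8 0 3
7 1 2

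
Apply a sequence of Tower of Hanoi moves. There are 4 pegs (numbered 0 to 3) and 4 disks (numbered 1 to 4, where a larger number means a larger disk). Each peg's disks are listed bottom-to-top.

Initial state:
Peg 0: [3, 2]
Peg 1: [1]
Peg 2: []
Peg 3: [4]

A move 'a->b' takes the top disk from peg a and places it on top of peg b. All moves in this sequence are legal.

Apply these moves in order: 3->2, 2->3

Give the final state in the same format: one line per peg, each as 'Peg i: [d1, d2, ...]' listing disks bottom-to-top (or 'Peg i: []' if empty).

Answer: Peg 0: [3, 2]
Peg 1: [1]
Peg 2: []
Peg 3: [4]

Derivation:
After move 1 (3->2):
Peg 0: [3, 2]
Peg 1: [1]
Peg 2: [4]
Peg 3: []

After move 2 (2->3):
Peg 0: [3, 2]
Peg 1: [1]
Peg 2: []
Peg 3: [4]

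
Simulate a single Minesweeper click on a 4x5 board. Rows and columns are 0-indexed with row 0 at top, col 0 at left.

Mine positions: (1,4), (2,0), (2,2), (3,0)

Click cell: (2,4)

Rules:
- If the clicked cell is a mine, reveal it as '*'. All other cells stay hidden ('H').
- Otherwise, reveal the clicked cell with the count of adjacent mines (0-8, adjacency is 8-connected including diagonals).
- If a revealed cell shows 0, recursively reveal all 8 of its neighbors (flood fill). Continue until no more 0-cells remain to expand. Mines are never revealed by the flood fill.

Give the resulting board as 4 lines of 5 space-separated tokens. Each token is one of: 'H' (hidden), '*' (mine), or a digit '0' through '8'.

H H H H H
H H H H H
H H H H 1
H H H H H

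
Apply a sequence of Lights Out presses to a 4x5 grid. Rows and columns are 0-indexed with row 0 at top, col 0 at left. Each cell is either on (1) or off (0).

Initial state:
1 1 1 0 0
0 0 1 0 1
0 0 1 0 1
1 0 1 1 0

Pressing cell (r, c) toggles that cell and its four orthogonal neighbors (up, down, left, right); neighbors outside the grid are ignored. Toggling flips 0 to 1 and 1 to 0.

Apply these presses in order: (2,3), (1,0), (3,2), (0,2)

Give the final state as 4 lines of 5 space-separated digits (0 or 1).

Answer: 0 0 0 1 0
1 1 0 1 1
1 0 1 1 0
1 1 0 1 0

Derivation:
After press 1 at (2,3):
1 1 1 0 0
0 0 1 1 1
0 0 0 1 0
1 0 1 0 0

After press 2 at (1,0):
0 1 1 0 0
1 1 1 1 1
1 0 0 1 0
1 0 1 0 0

After press 3 at (3,2):
0 1 1 0 0
1 1 1 1 1
1 0 1 1 0
1 1 0 1 0

After press 4 at (0,2):
0 0 0 1 0
1 1 0 1 1
1 0 1 1 0
1 1 0 1 0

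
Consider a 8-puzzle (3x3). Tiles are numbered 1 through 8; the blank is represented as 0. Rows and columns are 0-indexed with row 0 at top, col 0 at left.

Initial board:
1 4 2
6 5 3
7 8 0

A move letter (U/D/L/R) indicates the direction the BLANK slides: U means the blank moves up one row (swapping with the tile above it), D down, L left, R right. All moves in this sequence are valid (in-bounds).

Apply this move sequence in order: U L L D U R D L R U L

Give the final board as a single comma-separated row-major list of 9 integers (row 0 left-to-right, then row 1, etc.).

Answer: 1, 4, 2, 0, 6, 5, 7, 8, 3

Derivation:
After move 1 (U):
1 4 2
6 5 0
7 8 3

After move 2 (L):
1 4 2
6 0 5
7 8 3

After move 3 (L):
1 4 2
0 6 5
7 8 3

After move 4 (D):
1 4 2
7 6 5
0 8 3

After move 5 (U):
1 4 2
0 6 5
7 8 3

After move 6 (R):
1 4 2
6 0 5
7 8 3

After move 7 (D):
1 4 2
6 8 5
7 0 3

After move 8 (L):
1 4 2
6 8 5
0 7 3

After move 9 (R):
1 4 2
6 8 5
7 0 3

After move 10 (U):
1 4 2
6 0 5
7 8 3

After move 11 (L):
1 4 2
0 6 5
7 8 3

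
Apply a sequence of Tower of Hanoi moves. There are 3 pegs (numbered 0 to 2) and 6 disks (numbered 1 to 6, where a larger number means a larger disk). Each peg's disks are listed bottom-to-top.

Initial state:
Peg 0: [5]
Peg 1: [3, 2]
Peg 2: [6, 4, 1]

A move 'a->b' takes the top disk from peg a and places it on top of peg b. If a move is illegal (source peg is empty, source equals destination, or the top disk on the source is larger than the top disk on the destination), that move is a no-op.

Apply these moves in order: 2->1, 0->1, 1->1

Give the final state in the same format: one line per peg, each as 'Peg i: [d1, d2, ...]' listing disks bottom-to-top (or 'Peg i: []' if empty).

After move 1 (2->1):
Peg 0: [5]
Peg 1: [3, 2, 1]
Peg 2: [6, 4]

After move 2 (0->1):
Peg 0: [5]
Peg 1: [3, 2, 1]
Peg 2: [6, 4]

After move 3 (1->1):
Peg 0: [5]
Peg 1: [3, 2, 1]
Peg 2: [6, 4]

Answer: Peg 0: [5]
Peg 1: [3, 2, 1]
Peg 2: [6, 4]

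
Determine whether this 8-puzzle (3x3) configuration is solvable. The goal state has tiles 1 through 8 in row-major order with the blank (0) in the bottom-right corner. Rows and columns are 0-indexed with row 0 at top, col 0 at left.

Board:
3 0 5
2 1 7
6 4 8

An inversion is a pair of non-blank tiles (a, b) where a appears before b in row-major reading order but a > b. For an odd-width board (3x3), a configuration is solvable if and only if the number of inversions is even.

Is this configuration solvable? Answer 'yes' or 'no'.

Inversions (pairs i<j in row-major order where tile[i] > tile[j] > 0): 9
9 is odd, so the puzzle is not solvable.

Answer: no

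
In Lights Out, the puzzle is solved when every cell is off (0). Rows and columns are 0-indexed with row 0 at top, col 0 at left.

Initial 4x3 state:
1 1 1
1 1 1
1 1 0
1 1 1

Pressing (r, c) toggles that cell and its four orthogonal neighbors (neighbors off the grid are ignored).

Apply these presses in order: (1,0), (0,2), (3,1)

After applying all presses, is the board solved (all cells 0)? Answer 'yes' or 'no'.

After press 1 at (1,0):
0 1 1
0 0 1
0 1 0
1 1 1

After press 2 at (0,2):
0 0 0
0 0 0
0 1 0
1 1 1

After press 3 at (3,1):
0 0 0
0 0 0
0 0 0
0 0 0

Lights still on: 0

Answer: yes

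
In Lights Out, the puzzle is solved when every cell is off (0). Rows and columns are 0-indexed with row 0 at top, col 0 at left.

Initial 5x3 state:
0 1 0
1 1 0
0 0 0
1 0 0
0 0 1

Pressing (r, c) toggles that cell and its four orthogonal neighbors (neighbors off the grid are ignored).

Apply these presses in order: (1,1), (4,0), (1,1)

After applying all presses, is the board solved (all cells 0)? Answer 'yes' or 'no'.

Answer: no

Derivation:
After press 1 at (1,1):
0 0 0
0 0 1
0 1 0
1 0 0
0 0 1

After press 2 at (4,0):
0 0 0
0 0 1
0 1 0
0 0 0
1 1 1

After press 3 at (1,1):
0 1 0
1 1 0
0 0 0
0 0 0
1 1 1

Lights still on: 6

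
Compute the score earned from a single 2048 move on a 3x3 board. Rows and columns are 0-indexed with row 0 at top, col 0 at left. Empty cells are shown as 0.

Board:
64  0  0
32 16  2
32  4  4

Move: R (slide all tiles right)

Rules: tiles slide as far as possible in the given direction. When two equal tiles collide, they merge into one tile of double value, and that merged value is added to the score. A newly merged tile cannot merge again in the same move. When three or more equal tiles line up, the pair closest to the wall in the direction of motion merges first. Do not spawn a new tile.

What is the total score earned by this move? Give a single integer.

Slide right:
row 0: [64, 0, 0] -> [0, 0, 64]  score +0 (running 0)
row 1: [32, 16, 2] -> [32, 16, 2]  score +0 (running 0)
row 2: [32, 4, 4] -> [0, 32, 8]  score +8 (running 8)
Board after move:
 0  0 64
32 16  2
 0 32  8

Answer: 8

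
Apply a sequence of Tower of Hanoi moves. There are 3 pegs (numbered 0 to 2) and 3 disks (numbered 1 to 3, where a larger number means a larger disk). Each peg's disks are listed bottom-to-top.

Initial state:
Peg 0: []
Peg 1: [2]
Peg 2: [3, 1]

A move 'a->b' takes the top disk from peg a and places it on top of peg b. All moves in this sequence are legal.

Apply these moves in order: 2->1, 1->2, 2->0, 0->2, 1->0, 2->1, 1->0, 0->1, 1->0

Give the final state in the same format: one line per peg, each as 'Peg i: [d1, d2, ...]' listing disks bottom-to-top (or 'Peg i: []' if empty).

After move 1 (2->1):
Peg 0: []
Peg 1: [2, 1]
Peg 2: [3]

After move 2 (1->2):
Peg 0: []
Peg 1: [2]
Peg 2: [3, 1]

After move 3 (2->0):
Peg 0: [1]
Peg 1: [2]
Peg 2: [3]

After move 4 (0->2):
Peg 0: []
Peg 1: [2]
Peg 2: [3, 1]

After move 5 (1->0):
Peg 0: [2]
Peg 1: []
Peg 2: [3, 1]

After move 6 (2->1):
Peg 0: [2]
Peg 1: [1]
Peg 2: [3]

After move 7 (1->0):
Peg 0: [2, 1]
Peg 1: []
Peg 2: [3]

After move 8 (0->1):
Peg 0: [2]
Peg 1: [1]
Peg 2: [3]

After move 9 (1->0):
Peg 0: [2, 1]
Peg 1: []
Peg 2: [3]

Answer: Peg 0: [2, 1]
Peg 1: []
Peg 2: [3]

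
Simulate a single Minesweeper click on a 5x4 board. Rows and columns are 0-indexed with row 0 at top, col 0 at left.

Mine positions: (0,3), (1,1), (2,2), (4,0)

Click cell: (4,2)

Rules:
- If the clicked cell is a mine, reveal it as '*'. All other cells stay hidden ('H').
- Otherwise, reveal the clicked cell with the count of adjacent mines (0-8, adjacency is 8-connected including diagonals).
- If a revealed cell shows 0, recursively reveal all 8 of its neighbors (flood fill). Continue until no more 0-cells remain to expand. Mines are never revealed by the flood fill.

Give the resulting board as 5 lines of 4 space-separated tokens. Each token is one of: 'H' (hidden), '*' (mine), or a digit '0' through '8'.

H H H H
H H H H
H H H H
H 2 1 1
H 1 0 0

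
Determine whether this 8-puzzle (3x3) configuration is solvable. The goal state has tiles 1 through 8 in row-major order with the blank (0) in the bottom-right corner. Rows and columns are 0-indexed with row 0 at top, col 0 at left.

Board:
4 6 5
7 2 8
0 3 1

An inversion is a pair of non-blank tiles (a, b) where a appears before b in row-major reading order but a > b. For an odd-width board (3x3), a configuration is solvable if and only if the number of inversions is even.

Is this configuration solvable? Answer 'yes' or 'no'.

Answer: no

Derivation:
Inversions (pairs i<j in row-major order where tile[i] > tile[j] > 0): 17
17 is odd, so the puzzle is not solvable.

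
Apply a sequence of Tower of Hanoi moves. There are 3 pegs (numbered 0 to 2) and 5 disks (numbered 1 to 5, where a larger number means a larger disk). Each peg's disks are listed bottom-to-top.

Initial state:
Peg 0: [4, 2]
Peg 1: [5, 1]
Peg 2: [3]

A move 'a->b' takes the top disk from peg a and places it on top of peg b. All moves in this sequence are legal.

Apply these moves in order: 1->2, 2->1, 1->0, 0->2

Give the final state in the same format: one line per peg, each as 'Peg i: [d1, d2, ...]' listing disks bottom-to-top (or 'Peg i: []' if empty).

After move 1 (1->2):
Peg 0: [4, 2]
Peg 1: [5]
Peg 2: [3, 1]

After move 2 (2->1):
Peg 0: [4, 2]
Peg 1: [5, 1]
Peg 2: [3]

After move 3 (1->0):
Peg 0: [4, 2, 1]
Peg 1: [5]
Peg 2: [3]

After move 4 (0->2):
Peg 0: [4, 2]
Peg 1: [5]
Peg 2: [3, 1]

Answer: Peg 0: [4, 2]
Peg 1: [5]
Peg 2: [3, 1]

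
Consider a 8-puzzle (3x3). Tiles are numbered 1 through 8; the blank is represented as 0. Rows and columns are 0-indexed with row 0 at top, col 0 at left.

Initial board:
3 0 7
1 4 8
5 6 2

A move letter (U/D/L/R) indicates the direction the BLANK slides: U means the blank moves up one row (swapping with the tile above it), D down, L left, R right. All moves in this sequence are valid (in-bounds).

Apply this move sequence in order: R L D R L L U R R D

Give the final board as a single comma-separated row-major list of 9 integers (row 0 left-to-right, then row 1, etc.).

Answer: 4, 7, 8, 3, 1, 0, 5, 6, 2

Derivation:
After move 1 (R):
3 7 0
1 4 8
5 6 2

After move 2 (L):
3 0 7
1 4 8
5 6 2

After move 3 (D):
3 4 7
1 0 8
5 6 2

After move 4 (R):
3 4 7
1 8 0
5 6 2

After move 5 (L):
3 4 7
1 0 8
5 6 2

After move 6 (L):
3 4 7
0 1 8
5 6 2

After move 7 (U):
0 4 7
3 1 8
5 6 2

After move 8 (R):
4 0 7
3 1 8
5 6 2

After move 9 (R):
4 7 0
3 1 8
5 6 2

After move 10 (D):
4 7 8
3 1 0
5 6 2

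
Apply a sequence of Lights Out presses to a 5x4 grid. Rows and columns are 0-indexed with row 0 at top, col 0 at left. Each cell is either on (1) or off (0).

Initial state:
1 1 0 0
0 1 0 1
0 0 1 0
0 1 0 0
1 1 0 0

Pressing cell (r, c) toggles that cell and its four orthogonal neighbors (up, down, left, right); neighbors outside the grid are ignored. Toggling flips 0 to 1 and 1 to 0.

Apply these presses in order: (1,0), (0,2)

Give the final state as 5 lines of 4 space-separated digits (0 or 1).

After press 1 at (1,0):
0 1 0 0
1 0 0 1
1 0 1 0
0 1 0 0
1 1 0 0

After press 2 at (0,2):
0 0 1 1
1 0 1 1
1 0 1 0
0 1 0 0
1 1 0 0

Answer: 0 0 1 1
1 0 1 1
1 0 1 0
0 1 0 0
1 1 0 0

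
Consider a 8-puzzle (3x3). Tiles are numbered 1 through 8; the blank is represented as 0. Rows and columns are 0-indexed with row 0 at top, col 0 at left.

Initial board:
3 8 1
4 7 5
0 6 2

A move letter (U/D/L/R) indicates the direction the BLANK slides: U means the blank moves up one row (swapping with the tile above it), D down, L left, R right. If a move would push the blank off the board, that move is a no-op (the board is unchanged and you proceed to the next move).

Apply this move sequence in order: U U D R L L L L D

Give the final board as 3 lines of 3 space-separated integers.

Answer: 3 8 1
4 7 5
0 6 2

Derivation:
After move 1 (U):
3 8 1
0 7 5
4 6 2

After move 2 (U):
0 8 1
3 7 5
4 6 2

After move 3 (D):
3 8 1
0 7 5
4 6 2

After move 4 (R):
3 8 1
7 0 5
4 6 2

After move 5 (L):
3 8 1
0 7 5
4 6 2

After move 6 (L):
3 8 1
0 7 5
4 6 2

After move 7 (L):
3 8 1
0 7 5
4 6 2

After move 8 (L):
3 8 1
0 7 5
4 6 2

After move 9 (D):
3 8 1
4 7 5
0 6 2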